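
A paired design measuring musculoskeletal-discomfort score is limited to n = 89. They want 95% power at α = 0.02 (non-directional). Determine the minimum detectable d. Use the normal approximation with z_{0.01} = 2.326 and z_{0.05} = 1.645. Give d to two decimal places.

d_min ≈ 0.42

For a single sample (or paired design) of n = 89: d_min = (z_{α/2} + z_β)/√n.
z-sum = 2.326 + 1.645 = 3.971.
d_min = 3.971 / √89 = 3.971 / 9.434 = 0.421.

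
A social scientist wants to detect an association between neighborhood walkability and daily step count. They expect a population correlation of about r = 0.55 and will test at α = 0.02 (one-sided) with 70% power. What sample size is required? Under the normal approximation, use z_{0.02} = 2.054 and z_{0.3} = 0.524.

Fisher's z: C = ½·ln((1+r)/(1−r)) = ½·ln(3.4444) = 0.6184.
n = ((z_{α} + z_β)/C)² + 3.
(2.054 + 0.524) / 0.6184 = 2.578 / 0.6184 = 4.169.
n = 4.169² + 3 = 17.38 + 3 = 20.4.
Round up.

n = 21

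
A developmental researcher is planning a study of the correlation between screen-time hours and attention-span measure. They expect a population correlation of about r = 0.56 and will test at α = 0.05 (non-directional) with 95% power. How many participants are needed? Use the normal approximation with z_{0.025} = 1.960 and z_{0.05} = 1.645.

Fisher's z: C = ½·ln((1+r)/(1−r)) = ½·ln(3.5455) = 0.6328.
n = ((z_{α/2} + z_β)/C)² + 3.
(1.960 + 1.645) / 0.6328 = 3.605 / 0.6328 = 5.697.
n = 5.697² + 3 = 32.45 + 3 = 35.5.
Round up.

n = 36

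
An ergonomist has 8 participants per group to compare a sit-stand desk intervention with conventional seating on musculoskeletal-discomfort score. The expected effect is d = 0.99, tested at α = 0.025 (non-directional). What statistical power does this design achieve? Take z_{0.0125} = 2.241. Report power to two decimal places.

power ≈ 0.40

For two equal groups, power = Φ(d·√(n/2) − z_{α/2}).
d·√(n/2) = 0.99 × √(8/2) = 0.99 × 2.000 = 1.980.
z_β = 1.980 − 2.241 = -0.261.
Power = Φ(-0.261) = 0.397.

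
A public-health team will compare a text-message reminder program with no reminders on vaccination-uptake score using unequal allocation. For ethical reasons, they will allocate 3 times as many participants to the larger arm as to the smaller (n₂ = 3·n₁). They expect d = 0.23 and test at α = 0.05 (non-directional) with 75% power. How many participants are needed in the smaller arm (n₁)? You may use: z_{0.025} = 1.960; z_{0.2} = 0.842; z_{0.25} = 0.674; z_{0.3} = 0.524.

n₁ = 175

With allocation ratio k = n₂/n₁ = 3, Var(x̄₁−x̄₂) = σ²(1/n₁ + 1/(k·n₁)) = σ²·(k+1)/(k·n₁).
So n₁ = (1 + 1/k)·((z_{α/2} + z_β)/d)² = 1.333 × (2.634/0.23)².
n₁ = 1.333 × 131.15 = 174.9.
Round up: n₁ = 175, giving n₂ = 3 × 175 = 525.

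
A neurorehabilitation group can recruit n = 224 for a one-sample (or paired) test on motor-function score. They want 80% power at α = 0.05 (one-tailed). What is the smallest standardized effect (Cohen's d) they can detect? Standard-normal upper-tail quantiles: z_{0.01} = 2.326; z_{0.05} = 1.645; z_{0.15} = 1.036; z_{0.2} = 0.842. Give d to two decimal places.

For a single sample (or paired design) of n = 224: d_min = (z_{α} + z_β)/√n.
z-sum = 1.645 + 0.842 = 2.487.
d_min = 2.487 / √224 = 2.487 / 14.967 = 0.166.

d_min ≈ 0.17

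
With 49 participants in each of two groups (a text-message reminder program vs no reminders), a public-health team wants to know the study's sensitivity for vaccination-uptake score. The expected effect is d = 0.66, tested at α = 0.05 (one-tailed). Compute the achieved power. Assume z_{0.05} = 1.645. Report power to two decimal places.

For two equal groups, power = Φ(d·√(n/2) − z_{α}).
d·√(n/2) = 0.66 × √(49/2) = 0.66 × 4.950 = 3.267.
z_β = 3.267 − 1.645 = 1.622.
Power = Φ(1.622) = 0.948.

power ≈ 0.95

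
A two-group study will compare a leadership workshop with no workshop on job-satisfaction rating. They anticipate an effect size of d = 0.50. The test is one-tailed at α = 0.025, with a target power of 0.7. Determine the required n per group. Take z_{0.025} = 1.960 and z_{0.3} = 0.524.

For two independent groups with equal n: n = 2·((z_{α} + z_β) / d)².
z_{α} + z_β = 1.960 + 0.524 = 2.484.
n = 2 × (2.484 / 0.50)² = 2 × 4.968² = 2 × 24.68 = 49.4.
Round up to the next whole participant.

n = 50 per group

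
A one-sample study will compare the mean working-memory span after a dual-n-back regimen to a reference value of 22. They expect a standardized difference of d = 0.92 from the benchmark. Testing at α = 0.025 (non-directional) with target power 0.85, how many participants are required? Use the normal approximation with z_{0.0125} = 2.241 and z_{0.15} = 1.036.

n = 13

For a one-sample test: n = ((z_{α/2} + z_β) / d)².
z_{α/2} + z_β = 2.241 + 1.036 = 3.277.
n = (3.277 / 0.92)² = 3.562² = 12.69.
Round up.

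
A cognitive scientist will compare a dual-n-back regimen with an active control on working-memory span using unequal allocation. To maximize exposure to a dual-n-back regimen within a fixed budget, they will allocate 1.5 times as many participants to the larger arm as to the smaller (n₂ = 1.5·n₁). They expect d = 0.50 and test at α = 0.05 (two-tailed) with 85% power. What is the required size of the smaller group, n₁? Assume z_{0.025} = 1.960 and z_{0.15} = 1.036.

With allocation ratio k = n₂/n₁ = 1.5, Var(x̄₁−x̄₂) = σ²(1/n₁ + 1/(k·n₁)) = σ²·(k+1)/(k·n₁).
So n₁ = (1 + 1/k)·((z_{α/2} + z_β)/d)² = 1.667 × (2.996/0.50)².
n₁ = 1.667 × 35.90 = 59.8.
Round up: n₁ = 60, giving n₂ = 1.5 × 60 = 90.

n₁ = 60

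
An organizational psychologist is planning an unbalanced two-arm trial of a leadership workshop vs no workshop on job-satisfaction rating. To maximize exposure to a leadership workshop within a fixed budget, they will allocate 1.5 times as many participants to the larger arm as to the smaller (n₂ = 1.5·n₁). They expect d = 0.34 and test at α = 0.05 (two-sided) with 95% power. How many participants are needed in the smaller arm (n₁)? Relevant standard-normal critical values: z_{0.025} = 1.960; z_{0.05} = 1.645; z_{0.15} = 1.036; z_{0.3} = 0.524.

With allocation ratio k = n₂/n₁ = 1.5, Var(x̄₁−x̄₂) = σ²(1/n₁ + 1/(k·n₁)) = σ²·(k+1)/(k·n₁).
So n₁ = (1 + 1/k)·((z_{α/2} + z_β)/d)² = 1.667 × (3.605/0.34)².
n₁ = 1.667 × 112.42 = 187.4.
Round up: n₁ = 188, giving n₂ = 1.5 × 188 = 282.

n₁ = 188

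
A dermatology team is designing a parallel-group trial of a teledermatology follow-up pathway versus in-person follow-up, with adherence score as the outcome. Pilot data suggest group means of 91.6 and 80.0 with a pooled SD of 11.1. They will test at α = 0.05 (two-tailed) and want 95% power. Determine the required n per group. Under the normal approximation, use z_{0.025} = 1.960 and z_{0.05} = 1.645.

n = 24 per group

Cohen's d = |M₁ − M₂| / SD_pooled = |91.6 − 80.0| / 11.1 = 11.6 / 11.1 = 1.045.
For two independent groups with equal n: n = 2·((z_{α/2} + z_β) / d)².
z_{α/2} + z_β = 1.960 + 1.645 = 3.605.
n = 2 × (3.605 / 1.045)² = 2 × 3.450² = 2 × 11.90 = 23.8.
Round up to the next whole participant.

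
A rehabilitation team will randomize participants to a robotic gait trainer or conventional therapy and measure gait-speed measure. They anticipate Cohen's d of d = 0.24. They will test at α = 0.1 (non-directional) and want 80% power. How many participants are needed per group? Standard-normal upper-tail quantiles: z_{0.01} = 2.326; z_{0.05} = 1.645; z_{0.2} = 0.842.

For two independent groups with equal n: n = 2·((z_{α/2} + z_β) / d)².
z_{α/2} + z_β = 1.645 + 0.842 = 2.487.
n = 2 × (2.487 / 0.24)² = 2 × 10.363² = 2 × 107.38 = 214.8.
Round up to the next whole participant.

n = 215 per group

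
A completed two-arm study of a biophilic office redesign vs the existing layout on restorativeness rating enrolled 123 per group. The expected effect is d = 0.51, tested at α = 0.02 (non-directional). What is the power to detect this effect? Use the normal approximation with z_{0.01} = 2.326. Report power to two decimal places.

power ≈ 0.95

For two equal groups, power = Φ(d·√(n/2) − z_{α/2}).
d·√(n/2) = 0.51 × √(123/2) = 0.51 × 7.842 = 4.000.
z_β = 4.000 − 2.326 = 1.674.
Power = Φ(1.674) = 0.953.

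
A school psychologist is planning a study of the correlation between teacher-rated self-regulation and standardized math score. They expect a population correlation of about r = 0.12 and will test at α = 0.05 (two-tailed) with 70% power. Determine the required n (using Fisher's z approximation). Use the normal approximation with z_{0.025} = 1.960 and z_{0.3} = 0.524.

n = 428

Fisher's z: C = ½·ln((1+r)/(1−r)) = ½·ln(1.2727) = 0.1206.
n = ((z_{α/2} + z_β)/C)² + 3.
(1.960 + 0.524) / 0.1206 = 2.484 / 0.1206 = 20.597.
n = 20.597² + 3 = 424.24 + 3 = 427.2.
Round up.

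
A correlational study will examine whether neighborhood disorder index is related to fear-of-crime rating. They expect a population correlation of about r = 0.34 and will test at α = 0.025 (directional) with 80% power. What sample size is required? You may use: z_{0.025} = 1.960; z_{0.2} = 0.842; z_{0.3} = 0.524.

Fisher's z: C = ½·ln((1+r)/(1−r)) = ½·ln(2.0303) = 0.3541.
n = ((z_{α} + z_β)/C)² + 3.
(1.960 + 0.842) / 0.3541 = 2.802 / 0.3541 = 7.913.
n = 7.913² + 3 = 62.62 + 3 = 65.6.
Round up.

n = 66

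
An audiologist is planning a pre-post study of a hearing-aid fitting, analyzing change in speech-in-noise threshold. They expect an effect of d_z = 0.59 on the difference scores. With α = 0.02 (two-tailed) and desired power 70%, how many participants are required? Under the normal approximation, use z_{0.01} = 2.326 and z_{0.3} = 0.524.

n = 24 pairs

For a paired (one-sample on differences) test: n = ((z_{α/2} + z_β) / d)².
z_{α/2} + z_β = 2.326 + 0.524 = 2.850.
n = (2.850 / 0.59)² = 4.831² = 23.33.
Round up.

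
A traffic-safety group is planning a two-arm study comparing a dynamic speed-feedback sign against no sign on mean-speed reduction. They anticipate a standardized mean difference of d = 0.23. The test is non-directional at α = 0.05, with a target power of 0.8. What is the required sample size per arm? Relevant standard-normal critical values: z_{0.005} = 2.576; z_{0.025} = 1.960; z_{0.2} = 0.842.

For two independent groups with equal n: n = 2·((z_{α/2} + z_β) / d)².
z_{α/2} + z_β = 1.960 + 0.842 = 2.802.
n = 2 × (2.802 / 0.23)² = 2 × 12.183² = 2 × 148.42 = 296.8.
Round up to the next whole participant.

n = 297 per group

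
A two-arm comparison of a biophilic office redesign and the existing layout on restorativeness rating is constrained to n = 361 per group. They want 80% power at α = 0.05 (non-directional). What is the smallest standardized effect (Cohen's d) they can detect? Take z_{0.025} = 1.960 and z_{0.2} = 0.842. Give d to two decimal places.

d_min ≈ 0.21

For two independent groups of n = 361 each: d_min = (z_{α/2} + z_β)·√(2/n).
z-sum = 1.960 + 0.842 = 2.802.
d_min = 2.802 × √(2/361) = 2.802 × 0.0744 = 0.209.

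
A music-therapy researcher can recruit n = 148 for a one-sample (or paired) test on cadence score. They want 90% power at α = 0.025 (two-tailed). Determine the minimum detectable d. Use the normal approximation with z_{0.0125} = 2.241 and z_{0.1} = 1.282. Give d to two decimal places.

For a single sample (or paired design) of n = 148: d_min = (z_{α/2} + z_β)/√n.
z-sum = 2.241 + 1.282 = 3.523.
d_min = 3.523 / √148 = 3.523 / 12.166 = 0.290.

d_min ≈ 0.29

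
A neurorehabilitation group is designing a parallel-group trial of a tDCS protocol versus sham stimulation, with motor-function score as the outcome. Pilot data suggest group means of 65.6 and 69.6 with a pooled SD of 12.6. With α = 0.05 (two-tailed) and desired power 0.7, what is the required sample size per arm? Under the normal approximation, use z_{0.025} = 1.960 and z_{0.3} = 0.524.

n = 123 per group

Cohen's d = |M₁ − M₂| / SD_pooled = |65.6 − 69.6| / 12.6 = 4.0 / 12.6 = 0.317.
For two independent groups with equal n: n = 2·((z_{α/2} + z_β) / d)².
z_{α/2} + z_β = 1.960 + 0.524 = 2.484.
n = 2 × (2.484 / 0.317)² = 2 × 7.836² = 2 × 61.40 = 122.8.
Round up to the next whole participant.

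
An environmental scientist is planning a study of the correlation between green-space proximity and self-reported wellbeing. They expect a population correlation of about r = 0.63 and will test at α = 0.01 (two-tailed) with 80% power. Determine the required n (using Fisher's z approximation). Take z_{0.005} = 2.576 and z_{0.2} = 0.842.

Fisher's z: C = ½·ln((1+r)/(1−r)) = ½·ln(4.4054) = 0.7414.
n = ((z_{α/2} + z_β)/C)² + 3.
(2.576 + 0.842) / 0.7414 = 3.418 / 0.7414 = 4.610.
n = 4.610² + 3 = 21.25 + 3 = 24.3.
Round up.

n = 25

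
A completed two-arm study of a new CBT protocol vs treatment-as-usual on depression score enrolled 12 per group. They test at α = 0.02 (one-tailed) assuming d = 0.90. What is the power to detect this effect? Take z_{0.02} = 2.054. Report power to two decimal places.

For two equal groups, power = Φ(d·√(n/2) − z_{α}).
d·√(n/2) = 0.90 × √(12/2) = 0.90 × 2.449 = 2.205.
z_β = 2.205 − 2.054 = 0.151.
Power = Φ(0.151) = 0.560.

power ≈ 0.56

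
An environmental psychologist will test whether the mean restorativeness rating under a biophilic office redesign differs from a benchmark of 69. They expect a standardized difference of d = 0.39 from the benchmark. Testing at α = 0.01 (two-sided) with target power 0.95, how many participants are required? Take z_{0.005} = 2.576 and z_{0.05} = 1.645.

For a one-sample test: n = ((z_{α/2} + z_β) / d)².
z_{α/2} + z_β = 2.576 + 1.645 = 4.221.
n = (4.221 / 0.39)² = 10.823² = 117.14.
Round up.

n = 118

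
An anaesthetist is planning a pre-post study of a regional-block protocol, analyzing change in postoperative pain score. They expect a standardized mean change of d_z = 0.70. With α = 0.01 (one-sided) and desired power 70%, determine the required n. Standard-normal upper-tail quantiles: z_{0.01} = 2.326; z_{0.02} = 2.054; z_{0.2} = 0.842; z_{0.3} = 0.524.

For a paired (one-sample on differences) test: n = ((z_{α} + z_β) / d)².
z_{α} + z_β = 2.326 + 0.524 = 2.850.
n = (2.850 / 0.70)² = 4.071² = 16.58.
Round up.

n = 17 pairs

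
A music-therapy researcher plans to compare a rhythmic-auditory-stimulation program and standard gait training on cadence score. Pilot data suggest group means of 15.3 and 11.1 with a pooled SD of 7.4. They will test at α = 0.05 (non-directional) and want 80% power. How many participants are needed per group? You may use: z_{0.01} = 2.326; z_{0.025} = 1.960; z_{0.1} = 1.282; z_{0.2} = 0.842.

Cohen's d = |M₁ − M₂| / SD_pooled = |15.3 − 11.1| / 7.4 = 4.2 / 7.4 = 0.568.
For two independent groups with equal n: n = 2·((z_{α/2} + z_β) / d)².
z_{α/2} + z_β = 1.960 + 0.842 = 2.802.
n = 2 × (2.802 / 0.568)² = 2 × 4.933² = 2 × 24.34 = 48.7.
Round up to the next whole participant.

n = 49 per group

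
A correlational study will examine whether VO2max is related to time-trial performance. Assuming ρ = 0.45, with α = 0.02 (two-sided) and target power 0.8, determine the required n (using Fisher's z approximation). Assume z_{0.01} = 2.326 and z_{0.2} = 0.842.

Fisher's z: C = ½·ln((1+r)/(1−r)) = ½·ln(2.6364) = 0.4847.
n = ((z_{α/2} + z_β)/C)² + 3.
(2.326 + 0.842) / 0.4847 = 3.168 / 0.4847 = 6.536.
n = 6.536² + 3 = 42.72 + 3 = 45.7.
Round up.

n = 46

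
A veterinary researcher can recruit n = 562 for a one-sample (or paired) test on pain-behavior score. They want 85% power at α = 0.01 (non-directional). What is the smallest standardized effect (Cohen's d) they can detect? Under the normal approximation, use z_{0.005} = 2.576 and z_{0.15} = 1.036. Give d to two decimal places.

For a single sample (or paired design) of n = 562: d_min = (z_{α/2} + z_β)/√n.
z-sum = 2.576 + 1.036 = 3.612.
d_min = 3.612 / √562 = 3.612 / 23.707 = 0.152.

d_min ≈ 0.15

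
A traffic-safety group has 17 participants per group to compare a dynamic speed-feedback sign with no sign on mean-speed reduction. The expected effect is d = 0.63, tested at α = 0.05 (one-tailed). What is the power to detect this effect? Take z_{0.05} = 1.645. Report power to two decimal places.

power ≈ 0.58

For two equal groups, power = Φ(d·√(n/2) − z_{α}).
d·√(n/2) = 0.63 × √(17/2) = 0.63 × 2.915 = 1.837.
z_β = 1.837 − 1.645 = 0.192.
Power = Φ(0.192) = 0.576.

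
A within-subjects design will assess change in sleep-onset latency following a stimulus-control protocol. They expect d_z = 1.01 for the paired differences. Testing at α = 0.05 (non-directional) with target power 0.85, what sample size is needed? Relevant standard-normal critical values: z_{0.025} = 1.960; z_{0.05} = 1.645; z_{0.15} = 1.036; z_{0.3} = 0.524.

For a paired (one-sample on differences) test: n = ((z_{α/2} + z_β) / d)².
z_{α/2} + z_β = 1.960 + 1.036 = 2.996.
n = (2.996 / 1.01)² = 2.966² = 8.80.
Round up.

n = 9 pairs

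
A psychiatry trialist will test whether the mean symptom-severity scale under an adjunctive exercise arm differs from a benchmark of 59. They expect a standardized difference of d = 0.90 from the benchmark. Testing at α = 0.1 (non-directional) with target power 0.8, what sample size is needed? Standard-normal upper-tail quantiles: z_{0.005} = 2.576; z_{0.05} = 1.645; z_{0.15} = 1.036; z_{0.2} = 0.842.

n = 8

For a one-sample test: n = ((z_{α/2} + z_β) / d)².
z_{α/2} + z_β = 1.645 + 0.842 = 2.487.
n = (2.487 / 0.90)² = 2.763² = 7.64.
Round up.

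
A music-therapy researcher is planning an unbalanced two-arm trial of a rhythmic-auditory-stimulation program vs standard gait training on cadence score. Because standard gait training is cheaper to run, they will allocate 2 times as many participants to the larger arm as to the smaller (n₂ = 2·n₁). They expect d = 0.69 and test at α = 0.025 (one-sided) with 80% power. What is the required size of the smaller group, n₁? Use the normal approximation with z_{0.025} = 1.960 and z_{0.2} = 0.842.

n₁ = 25

With allocation ratio k = n₂/n₁ = 2, Var(x̄₁−x̄₂) = σ²(1/n₁ + 1/(k·n₁)) = σ²·(k+1)/(k·n₁).
So n₁ = (1 + 1/k)·((z_{α} + z_β)/d)² = 1.500 × (2.802/0.69)².
n₁ = 1.500 × 16.49 = 24.7.
Round up: n₁ = 25, giving n₂ = 2 × 25 = 50.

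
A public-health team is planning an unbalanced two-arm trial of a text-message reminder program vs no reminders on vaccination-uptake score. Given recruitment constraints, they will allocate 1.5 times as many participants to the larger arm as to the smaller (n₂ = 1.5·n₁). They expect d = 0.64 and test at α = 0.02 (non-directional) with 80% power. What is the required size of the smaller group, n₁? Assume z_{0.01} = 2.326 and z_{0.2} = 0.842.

With allocation ratio k = n₂/n₁ = 1.5, Var(x̄₁−x̄₂) = σ²(1/n₁ + 1/(k·n₁)) = σ²·(k+1)/(k·n₁).
So n₁ = (1 + 1/k)·((z_{α/2} + z_β)/d)² = 1.667 × (3.168/0.64)².
n₁ = 1.667 × 24.50 = 40.8.
Round up: n₁ = 41, giving n₂ = ⌈1.5 × 41⌉ = ⌈61.5⌉ = 62.

n₁ = 41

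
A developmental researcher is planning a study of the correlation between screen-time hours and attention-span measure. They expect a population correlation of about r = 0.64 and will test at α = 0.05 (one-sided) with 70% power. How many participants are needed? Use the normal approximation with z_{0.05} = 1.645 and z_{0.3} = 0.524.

n = 12

Fisher's z: C = ½·ln((1+r)/(1−r)) = ½·ln(4.5556) = 0.7582.
n = ((z_{α} + z_β)/C)² + 3.
(1.645 + 0.524) / 0.7582 = 2.169 / 0.7582 = 2.861.
n = 2.861² + 3 = 8.18 + 3 = 11.2.
Round up.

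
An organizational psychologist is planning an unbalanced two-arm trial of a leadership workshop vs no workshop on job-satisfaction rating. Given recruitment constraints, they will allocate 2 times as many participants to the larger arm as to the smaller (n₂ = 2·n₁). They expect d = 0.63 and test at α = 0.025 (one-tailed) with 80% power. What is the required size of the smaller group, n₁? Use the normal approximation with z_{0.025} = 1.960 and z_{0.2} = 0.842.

n₁ = 30

With allocation ratio k = n₂/n₁ = 2, Var(x̄₁−x̄₂) = σ²(1/n₁ + 1/(k·n₁)) = σ²·(k+1)/(k·n₁).
So n₁ = (1 + 1/k)·((z_{α} + z_β)/d)² = 1.500 × (2.802/0.63)².
n₁ = 1.500 × 19.78 = 29.7.
Round up: n₁ = 30, giving n₂ = 2 × 30 = 60.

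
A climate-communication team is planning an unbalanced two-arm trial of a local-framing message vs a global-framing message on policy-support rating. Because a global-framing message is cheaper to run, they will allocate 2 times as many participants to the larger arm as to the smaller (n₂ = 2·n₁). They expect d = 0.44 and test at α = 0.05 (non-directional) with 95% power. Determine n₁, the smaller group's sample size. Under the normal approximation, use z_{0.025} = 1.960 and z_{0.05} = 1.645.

With allocation ratio k = n₂/n₁ = 2, Var(x̄₁−x̄₂) = σ²(1/n₁ + 1/(k·n₁)) = σ²·(k+1)/(k·n₁).
So n₁ = (1 + 1/k)·((z_{α/2} + z_β)/d)² = 1.500 × (3.605/0.44)².
n₁ = 1.500 × 67.13 = 100.7.
Round up: n₁ = 101, giving n₂ = 2 × 101 = 202.

n₁ = 101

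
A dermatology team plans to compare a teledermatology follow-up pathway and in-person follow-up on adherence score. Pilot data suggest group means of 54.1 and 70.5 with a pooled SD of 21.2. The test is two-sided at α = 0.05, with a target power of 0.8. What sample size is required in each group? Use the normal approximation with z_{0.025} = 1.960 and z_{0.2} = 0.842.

n = 27 per group

Cohen's d = |M₁ − M₂| / SD_pooled = |54.1 − 70.5| / 21.2 = 16.4 / 21.2 = 0.774.
For two independent groups with equal n: n = 2·((z_{α/2} + z_β) / d)².
z_{α/2} + z_β = 1.960 + 0.842 = 2.802.
n = 2 × (2.802 / 0.774)² = 2 × 3.620² = 2 × 13.11 = 26.2.
Round up to the next whole participant.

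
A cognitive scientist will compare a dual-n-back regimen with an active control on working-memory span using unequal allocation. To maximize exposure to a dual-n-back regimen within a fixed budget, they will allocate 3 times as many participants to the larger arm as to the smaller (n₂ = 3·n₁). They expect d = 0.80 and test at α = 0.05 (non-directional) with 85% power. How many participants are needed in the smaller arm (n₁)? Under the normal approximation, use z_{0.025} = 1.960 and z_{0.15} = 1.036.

n₁ = 19

With allocation ratio k = n₂/n₁ = 3, Var(x̄₁−x̄₂) = σ²(1/n₁ + 1/(k·n₁)) = σ²·(k+1)/(k·n₁).
So n₁ = (1 + 1/k)·((z_{α/2} + z_β)/d)² = 1.333 × (2.996/0.80)².
n₁ = 1.333 × 14.03 = 18.7.
Round up: n₁ = 19, giving n₂ = 3 × 19 = 57.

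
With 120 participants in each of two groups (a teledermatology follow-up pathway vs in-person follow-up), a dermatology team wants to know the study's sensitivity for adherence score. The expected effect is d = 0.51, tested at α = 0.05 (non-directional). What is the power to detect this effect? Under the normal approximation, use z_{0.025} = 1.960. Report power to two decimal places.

For two equal groups, power = Φ(d·√(n/2) − z_{α/2}).
d·√(n/2) = 0.51 × √(120/2) = 0.51 × 7.746 = 3.950.
z_β = 3.950 − 1.960 = 1.990.
Power = Φ(1.990) = 0.977.

power ≈ 0.98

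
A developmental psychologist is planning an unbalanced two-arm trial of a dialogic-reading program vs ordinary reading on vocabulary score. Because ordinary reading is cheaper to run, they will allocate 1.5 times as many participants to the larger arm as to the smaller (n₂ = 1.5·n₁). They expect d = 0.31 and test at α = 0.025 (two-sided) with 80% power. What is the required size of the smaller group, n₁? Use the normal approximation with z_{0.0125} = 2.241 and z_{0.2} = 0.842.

With allocation ratio k = n₂/n₁ = 1.5, Var(x̄₁−x̄₂) = σ²(1/n₁ + 1/(k·n₁)) = σ²·(k+1)/(k·n₁).
So n₁ = (1 + 1/k)·((z_{α/2} + z_β)/d)² = 1.667 × (3.083/0.31)².
n₁ = 1.667 × 98.91 = 164.8.
Round up: n₁ = 165, giving n₂ = ⌈1.5 × 165⌉ = ⌈247.5⌉ = 248.

n₁ = 165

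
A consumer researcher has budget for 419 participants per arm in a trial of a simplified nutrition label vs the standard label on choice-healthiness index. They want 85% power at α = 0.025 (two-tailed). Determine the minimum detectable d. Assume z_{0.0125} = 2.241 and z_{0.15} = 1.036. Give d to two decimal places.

For two independent groups of n = 419 each: d_min = (z_{α/2} + z_β)·√(2/n).
z-sum = 2.241 + 1.036 = 3.277.
d_min = 3.277 × √(2/419) = 3.277 × 0.0691 = 0.226.

d_min ≈ 0.23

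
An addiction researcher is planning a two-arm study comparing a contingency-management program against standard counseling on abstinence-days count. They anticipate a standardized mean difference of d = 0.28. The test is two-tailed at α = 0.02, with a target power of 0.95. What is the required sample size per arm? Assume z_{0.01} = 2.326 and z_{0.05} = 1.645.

For two independent groups with equal n: n = 2·((z_{α/2} + z_β) / d)².
z_{α/2} + z_β = 2.326 + 1.645 = 3.971.
n = 2 × (3.971 / 0.28)² = 2 × 14.182² = 2 × 201.13 = 402.3.
Round up to the next whole participant.

n = 403 per group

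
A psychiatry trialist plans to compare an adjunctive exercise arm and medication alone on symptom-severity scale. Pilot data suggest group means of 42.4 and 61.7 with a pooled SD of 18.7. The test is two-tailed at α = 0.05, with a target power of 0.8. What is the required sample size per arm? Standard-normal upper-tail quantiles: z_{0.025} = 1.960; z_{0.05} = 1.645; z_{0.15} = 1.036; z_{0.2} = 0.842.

Cohen's d = |M₁ − M₂| / SD_pooled = |42.4 − 61.7| / 18.7 = 19.3 / 18.7 = 1.032.
For two independent groups with equal n: n = 2·((z_{α/2} + z_β) / d)².
z_{α/2} + z_β = 1.960 + 0.842 = 2.802.
n = 2 × (2.802 / 1.032)² = 2 × 2.715² = 2 × 7.37 = 14.7.
Round up to the next whole participant.

n = 15 per group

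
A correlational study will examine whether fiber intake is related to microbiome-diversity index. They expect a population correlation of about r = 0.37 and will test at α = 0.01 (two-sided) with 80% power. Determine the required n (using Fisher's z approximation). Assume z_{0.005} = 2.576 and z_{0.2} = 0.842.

Fisher's z: C = ½·ln((1+r)/(1−r)) = ½·ln(2.1746) = 0.3884.
n = ((z_{α/2} + z_β)/C)² + 3.
(2.576 + 0.842) / 0.3884 = 3.418 / 0.3884 = 8.800.
n = 8.800² + 3 = 77.44 + 3 = 80.4.
Round up.

n = 81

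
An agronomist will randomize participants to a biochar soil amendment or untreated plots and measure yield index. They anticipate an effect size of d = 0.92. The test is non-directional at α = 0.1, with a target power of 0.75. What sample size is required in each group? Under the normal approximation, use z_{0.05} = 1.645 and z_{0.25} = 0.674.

For two independent groups with equal n: n = 2·((z_{α/2} + z_β) / d)².
z_{α/2} + z_β = 1.645 + 0.674 = 2.319.
n = 2 × (2.319 / 0.92)² = 2 × 2.521² = 2 × 6.35 = 12.7.
Round up to the next whole participant.

n = 13 per group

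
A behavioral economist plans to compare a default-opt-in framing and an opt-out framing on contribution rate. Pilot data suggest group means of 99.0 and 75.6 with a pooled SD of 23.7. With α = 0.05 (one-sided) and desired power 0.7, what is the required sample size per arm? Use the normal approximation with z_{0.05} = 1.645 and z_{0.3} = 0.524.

Cohen's d = |M₁ − M₂| / SD_pooled = |99.0 − 75.6| / 23.7 = 23.4 / 23.7 = 0.987.
For two independent groups with equal n: n = 2·((z_{α} + z_β) / d)².
z_{α} + z_β = 1.645 + 0.524 = 2.169.
n = 2 × (2.169 / 0.987)² = 2 × 2.198² = 2 × 4.83 = 9.7.
Round up to the next whole participant.

n = 10 per group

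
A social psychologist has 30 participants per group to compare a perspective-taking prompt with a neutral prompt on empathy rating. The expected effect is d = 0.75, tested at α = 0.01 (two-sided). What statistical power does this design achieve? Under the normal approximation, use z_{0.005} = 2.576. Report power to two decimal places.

power ≈ 0.63

For two equal groups, power = Φ(d·√(n/2) − z_{α/2}).
d·√(n/2) = 0.75 × √(30/2) = 0.75 × 3.873 = 2.905.
z_β = 2.905 − 2.576 = 0.329.
Power = Φ(0.329) = 0.629.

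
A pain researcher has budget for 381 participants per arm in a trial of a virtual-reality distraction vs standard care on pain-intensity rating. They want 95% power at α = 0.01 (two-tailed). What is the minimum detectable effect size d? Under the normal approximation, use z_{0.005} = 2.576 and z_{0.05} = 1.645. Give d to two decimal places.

For two independent groups of n = 381 each: d_min = (z_{α/2} + z_β)·√(2/n).
z-sum = 2.576 + 1.645 = 4.221.
d_min = 4.221 × √(2/381) = 4.221 × 0.0725 = 0.306.

d_min ≈ 0.31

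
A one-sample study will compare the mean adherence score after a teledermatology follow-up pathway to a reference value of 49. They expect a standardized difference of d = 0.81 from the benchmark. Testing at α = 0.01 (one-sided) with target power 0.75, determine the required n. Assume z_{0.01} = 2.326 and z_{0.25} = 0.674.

For a one-sample test: n = ((z_{α} + z_β) / d)².
z_{α} + z_β = 2.326 + 0.674 = 3.000.
n = (3.000 / 0.81)² = 3.704² = 13.72.
Round up.

n = 14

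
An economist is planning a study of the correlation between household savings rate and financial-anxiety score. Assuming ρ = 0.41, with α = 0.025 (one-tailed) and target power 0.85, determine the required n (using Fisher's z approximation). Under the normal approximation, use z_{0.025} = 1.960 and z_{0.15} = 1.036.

Fisher's z: C = ½·ln((1+r)/(1−r)) = ½·ln(2.3898) = 0.4356.
n = ((z_{α} + z_β)/C)² + 3.
(1.960 + 1.036) / 0.4356 = 2.996 / 0.4356 = 6.878.
n = 6.878² + 3 = 47.31 + 3 = 50.3.
Round up.

n = 51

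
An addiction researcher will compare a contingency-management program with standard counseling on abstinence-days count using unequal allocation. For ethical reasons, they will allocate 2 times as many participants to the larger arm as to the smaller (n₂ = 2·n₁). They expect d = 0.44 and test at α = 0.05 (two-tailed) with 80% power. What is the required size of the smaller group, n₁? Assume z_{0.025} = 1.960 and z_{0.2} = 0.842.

n₁ = 61

With allocation ratio k = n₂/n₁ = 2, Var(x̄₁−x̄₂) = σ²(1/n₁ + 1/(k·n₁)) = σ²·(k+1)/(k·n₁).
So n₁ = (1 + 1/k)·((z_{α/2} + z_β)/d)² = 1.500 × (2.802/0.44)².
n₁ = 1.500 × 40.55 = 60.8.
Round up: n₁ = 61, giving n₂ = 2 × 61 = 122.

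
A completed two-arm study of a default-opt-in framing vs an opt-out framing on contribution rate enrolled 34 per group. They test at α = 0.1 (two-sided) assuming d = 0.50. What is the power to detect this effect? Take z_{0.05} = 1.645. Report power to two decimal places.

power ≈ 0.66

For two equal groups, power = Φ(d·√(n/2) − z_{α/2}).
d·√(n/2) = 0.50 × √(34/2) = 0.50 × 4.123 = 2.062.
z_β = 2.062 − 1.645 = 0.417.
Power = Φ(0.417) = 0.661.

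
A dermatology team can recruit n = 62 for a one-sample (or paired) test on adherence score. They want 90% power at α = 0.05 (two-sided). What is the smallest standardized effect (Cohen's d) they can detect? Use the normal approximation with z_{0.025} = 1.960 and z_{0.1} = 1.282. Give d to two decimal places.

For a single sample (or paired design) of n = 62: d_min = (z_{α/2} + z_β)/√n.
z-sum = 1.960 + 1.282 = 3.242.
d_min = 3.242 / √62 = 3.242 / 7.874 = 0.412.

d_min ≈ 0.41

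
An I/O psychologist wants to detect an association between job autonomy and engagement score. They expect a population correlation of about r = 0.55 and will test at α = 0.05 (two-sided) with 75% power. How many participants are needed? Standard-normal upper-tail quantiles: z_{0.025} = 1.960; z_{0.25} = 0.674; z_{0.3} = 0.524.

Fisher's z: C = ½·ln((1+r)/(1−r)) = ½·ln(3.4444) = 0.6184.
n = ((z_{α/2} + z_β)/C)² + 3.
(1.960 + 0.674) / 0.6184 = 2.634 / 0.6184 = 4.259.
n = 4.259² + 3 = 18.14 + 3 = 21.1.
Round up.

n = 22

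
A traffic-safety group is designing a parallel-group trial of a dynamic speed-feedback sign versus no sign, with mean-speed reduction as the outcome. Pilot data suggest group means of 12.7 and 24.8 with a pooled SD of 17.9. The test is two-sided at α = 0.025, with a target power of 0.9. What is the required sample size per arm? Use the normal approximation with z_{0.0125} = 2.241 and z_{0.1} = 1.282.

Cohen's d = |M₁ − M₂| / SD_pooled = |12.7 − 24.8| / 17.9 = 12.1 / 17.9 = 0.676.
For two independent groups with equal n: n = 2·((z_{α/2} + z_β) / d)².
z_{α/2} + z_β = 2.241 + 1.282 = 3.523.
n = 2 × (3.523 / 0.676)² = 2 × 5.212² = 2 × 27.16 = 54.3.
Round up to the next whole participant.

n = 55 per group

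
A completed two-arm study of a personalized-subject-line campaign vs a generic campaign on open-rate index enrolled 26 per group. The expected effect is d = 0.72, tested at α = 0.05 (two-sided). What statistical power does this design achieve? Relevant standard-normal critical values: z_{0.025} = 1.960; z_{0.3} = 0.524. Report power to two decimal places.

For two equal groups, power = Φ(d·√(n/2) − z_{α/2}).
d·√(n/2) = 0.72 × √(26/2) = 0.72 × 3.606 = 2.596.
z_β = 2.596 − 1.960 = 0.636.
Power = Φ(0.636) = 0.738.

power ≈ 0.74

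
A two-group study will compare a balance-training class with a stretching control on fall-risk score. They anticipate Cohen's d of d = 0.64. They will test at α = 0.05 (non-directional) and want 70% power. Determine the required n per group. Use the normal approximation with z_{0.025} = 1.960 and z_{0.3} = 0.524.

n = 31 per group

For two independent groups with equal n: n = 2·((z_{α/2} + z_β) / d)².
z_{α/2} + z_β = 1.960 + 0.524 = 2.484.
n = 2 × (2.484 / 0.64)² = 2 × 3.881² = 2 × 15.06 = 30.1.
Round up to the next whole participant.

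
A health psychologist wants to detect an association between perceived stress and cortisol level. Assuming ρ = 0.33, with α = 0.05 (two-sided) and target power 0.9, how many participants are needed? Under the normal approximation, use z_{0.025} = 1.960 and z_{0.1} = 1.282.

Fisher's z: C = ½·ln((1+r)/(1−r)) = ½·ln(1.9851) = 0.3428.
n = ((z_{α/2} + z_β)/C)² + 3.
(1.960 + 1.282) / 0.3428 = 3.242 / 0.3428 = 9.457.
n = 9.457² + 3 = 89.44 + 3 = 92.4.
Round up.

n = 93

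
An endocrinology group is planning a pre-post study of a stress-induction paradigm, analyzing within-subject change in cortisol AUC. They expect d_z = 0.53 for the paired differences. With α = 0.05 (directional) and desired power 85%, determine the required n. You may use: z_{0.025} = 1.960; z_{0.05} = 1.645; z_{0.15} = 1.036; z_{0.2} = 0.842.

For a paired (one-sample on differences) test: n = ((z_{α} + z_β) / d)².
z_{α} + z_β = 1.645 + 1.036 = 2.681.
n = (2.681 / 0.53)² = 5.058² = 25.59.
Round up.

n = 26 pairs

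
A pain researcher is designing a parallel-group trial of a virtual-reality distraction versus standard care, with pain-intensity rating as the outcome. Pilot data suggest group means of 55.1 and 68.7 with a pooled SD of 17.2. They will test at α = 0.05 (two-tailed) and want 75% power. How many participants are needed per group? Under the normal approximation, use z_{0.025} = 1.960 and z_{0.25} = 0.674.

Cohen's d = |M₁ − M₂| / SD_pooled = |55.1 − 68.7| / 17.2 = 13.6 / 17.2 = 0.791.
For two independent groups with equal n: n = 2·((z_{α/2} + z_β) / d)².
z_{α/2} + z_β = 1.960 + 0.674 = 2.634.
n = 2 × (2.634 / 0.791)² = 2 × 3.330² = 2 × 11.09 = 22.2.
Round up to the next whole participant.

n = 23 per group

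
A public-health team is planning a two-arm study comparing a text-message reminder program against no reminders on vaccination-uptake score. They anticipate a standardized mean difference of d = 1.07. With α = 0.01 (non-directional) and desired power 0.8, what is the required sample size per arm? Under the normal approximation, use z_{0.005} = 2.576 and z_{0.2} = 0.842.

n = 21 per group

For two independent groups with equal n: n = 2·((z_{α/2} + z_β) / d)².
z_{α/2} + z_β = 2.576 + 0.842 = 3.418.
n = 2 × (3.418 / 1.07)² = 2 × 3.194² = 2 × 10.20 = 20.4.
Round up to the next whole participant.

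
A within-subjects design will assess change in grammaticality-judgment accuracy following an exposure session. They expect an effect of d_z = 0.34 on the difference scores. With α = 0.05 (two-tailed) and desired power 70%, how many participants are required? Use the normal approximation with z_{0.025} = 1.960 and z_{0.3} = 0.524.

For a paired (one-sample on differences) test: n = ((z_{α/2} + z_β) / d)².
z_{α/2} + z_β = 1.960 + 0.524 = 2.484.
n = (2.484 / 0.34)² = 7.306² = 53.38.
Round up.

n = 54 pairs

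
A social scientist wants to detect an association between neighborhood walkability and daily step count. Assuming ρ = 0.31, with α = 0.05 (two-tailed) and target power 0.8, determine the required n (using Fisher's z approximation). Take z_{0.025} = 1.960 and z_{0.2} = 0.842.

Fisher's z: C = ½·ln((1+r)/(1−r)) = ½·ln(1.8986) = 0.3205.
n = ((z_{α/2} + z_β)/C)² + 3.
(1.960 + 0.842) / 0.3205 = 2.802 / 0.3205 = 8.743.
n = 8.743² + 3 = 76.43 + 3 = 79.4.
Round up.

n = 80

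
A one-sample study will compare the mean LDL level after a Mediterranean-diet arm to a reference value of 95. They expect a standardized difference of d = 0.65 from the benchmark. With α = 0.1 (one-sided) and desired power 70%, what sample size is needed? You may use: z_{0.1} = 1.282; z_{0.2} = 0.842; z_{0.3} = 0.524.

n = 8

For a one-sample test: n = ((z_{α} + z_β) / d)².
z_{α} + z_β = 1.282 + 0.524 = 1.806.
n = (1.806 / 0.65)² = 2.778² = 7.72.
Round up.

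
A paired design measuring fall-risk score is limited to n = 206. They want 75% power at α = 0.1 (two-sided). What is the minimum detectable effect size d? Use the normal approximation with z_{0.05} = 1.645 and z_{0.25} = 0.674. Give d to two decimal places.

For a single sample (or paired design) of n = 206: d_min = (z_{α/2} + z_β)/√n.
z-sum = 1.645 + 0.674 = 2.319.
d_min = 2.319 / √206 = 2.319 / 14.353 = 0.162.

d_min ≈ 0.16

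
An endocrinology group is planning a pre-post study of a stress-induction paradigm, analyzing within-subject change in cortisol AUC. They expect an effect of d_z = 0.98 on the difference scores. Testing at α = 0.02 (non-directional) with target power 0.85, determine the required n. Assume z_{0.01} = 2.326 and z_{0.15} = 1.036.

For a paired (one-sample on differences) test: n = ((z_{α/2} + z_β) / d)².
z_{α/2} + z_β = 2.326 + 1.036 = 3.362.
n = (3.362 / 0.98)² = 3.431² = 11.77.
Round up.

n = 12 pairs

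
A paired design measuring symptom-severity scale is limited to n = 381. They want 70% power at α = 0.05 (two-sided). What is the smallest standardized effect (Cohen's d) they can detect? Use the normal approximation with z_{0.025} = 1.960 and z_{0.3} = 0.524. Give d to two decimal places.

d_min ≈ 0.13

For a single sample (or paired design) of n = 381: d_min = (z_{α/2} + z_β)/√n.
z-sum = 1.960 + 0.524 = 2.484.
d_min = 2.484 / √381 = 2.484 / 19.519 = 0.127.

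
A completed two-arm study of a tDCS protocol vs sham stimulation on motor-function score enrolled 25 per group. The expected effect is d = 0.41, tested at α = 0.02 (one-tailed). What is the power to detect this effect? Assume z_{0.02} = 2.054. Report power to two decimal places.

For two equal groups, power = Φ(d·√(n/2) − z_{α}).
d·√(n/2) = 0.41 × √(25/2) = 0.41 × 3.536 = 1.450.
z_β = 1.450 − 2.054 = -0.604.
Power = Φ(-0.604) = 0.273.

power ≈ 0.27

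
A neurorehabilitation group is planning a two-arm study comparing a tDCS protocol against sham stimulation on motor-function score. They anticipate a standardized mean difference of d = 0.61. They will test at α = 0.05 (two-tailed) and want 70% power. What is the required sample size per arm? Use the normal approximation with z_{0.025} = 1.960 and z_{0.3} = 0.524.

n = 34 per group

For two independent groups with equal n: n = 2·((z_{α/2} + z_β) / d)².
z_{α/2} + z_β = 1.960 + 0.524 = 2.484.
n = 2 × (2.484 / 0.61)² = 2 × 4.072² = 2 × 16.58 = 33.2.
Round up to the next whole participant.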